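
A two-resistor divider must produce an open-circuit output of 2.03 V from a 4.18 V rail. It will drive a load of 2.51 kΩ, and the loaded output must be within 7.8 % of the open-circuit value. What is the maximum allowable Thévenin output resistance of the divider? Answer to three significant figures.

R_th ≤ 212 Ω

Loading drop = R_th/(R_th + R_L) ≤ 0.0780, so R_th ≤ R_L · ε/(1−ε) = 2.51 kΩ × 0.0780/0.9220 = 212 Ω.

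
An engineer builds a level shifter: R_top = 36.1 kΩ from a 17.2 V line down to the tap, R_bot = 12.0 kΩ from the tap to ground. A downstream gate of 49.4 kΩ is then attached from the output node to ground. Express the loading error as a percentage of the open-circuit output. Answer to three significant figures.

The divider's output (Thévenin) resistance is R_top‖R_bot = 9.006 kΩ.
Fractional drop under load = R_th/(R_th + R_L) = 9.006 / (9.006 + 49.4) = 0.1542.
So the output falls by 15.4 %.

15.4 %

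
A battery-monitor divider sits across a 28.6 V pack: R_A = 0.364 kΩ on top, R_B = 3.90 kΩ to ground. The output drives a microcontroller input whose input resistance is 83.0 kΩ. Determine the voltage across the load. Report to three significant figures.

The load sits in parallel with R_B: R_B‖R_L = (3900 × 83000) / (3900 + 83000) = 3725 Ω.
V_out = 28.6 × 3725 / (364 + 3725) = 28.6 × 3725/4089 = 26.1 V.

V_out ≈ 26.1 V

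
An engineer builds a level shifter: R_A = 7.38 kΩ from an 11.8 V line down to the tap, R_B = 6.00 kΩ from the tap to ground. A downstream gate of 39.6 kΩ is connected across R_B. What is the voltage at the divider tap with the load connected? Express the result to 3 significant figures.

V_out ≈ 4.88 V

The load sits in parallel with R_B: R_B‖R_L = (6.00 × 39.6) / (6.00 + 39.6) = 5.211 kΩ.
V_out = 11.8 × 5.211 / (7.38 + 5.211) = 11.8 × 5.211/12.59 = 4.88 V.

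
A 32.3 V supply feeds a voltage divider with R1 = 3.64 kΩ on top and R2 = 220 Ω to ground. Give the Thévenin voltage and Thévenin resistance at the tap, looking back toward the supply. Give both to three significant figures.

V_th is the open-circuit tap voltage: 32.3 × 220/(3640 + 220) = 1.84 V.
With the supply zeroed, R1 and R2 appear in parallel from the tap: R_th = R1‖R2 = (3640 × 220)/3860 = 207 Ω.

V_th = 1.84 V, R_th = 207 Ω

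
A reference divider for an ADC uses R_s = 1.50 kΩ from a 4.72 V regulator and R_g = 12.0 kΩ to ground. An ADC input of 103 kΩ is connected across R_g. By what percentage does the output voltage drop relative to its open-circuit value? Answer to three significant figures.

1.28 %

The divider's output (Thévenin) resistance is R_s‖R_g = 1.333 kΩ.
Fractional drop under load = R_th/(R_th + R_L) = 1.333 / (1.333 + 103) = 0.01278.
So the output falls by 1.28 %.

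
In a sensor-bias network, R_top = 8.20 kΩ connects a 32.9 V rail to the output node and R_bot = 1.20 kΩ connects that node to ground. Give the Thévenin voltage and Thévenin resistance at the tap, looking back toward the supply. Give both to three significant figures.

V_th is the open-circuit tap voltage: 32.9 × 1.20/(8.20 + 1.20) = 4.20 V.
With the supply zeroed, R_top and R_bot appear in parallel from the tap: R_th = R_top‖R_bot = (8.20 × 1.20)/9.400 = 1.05 kΩ.

V_th = 4.20 V, R_th = 1.05 kΩ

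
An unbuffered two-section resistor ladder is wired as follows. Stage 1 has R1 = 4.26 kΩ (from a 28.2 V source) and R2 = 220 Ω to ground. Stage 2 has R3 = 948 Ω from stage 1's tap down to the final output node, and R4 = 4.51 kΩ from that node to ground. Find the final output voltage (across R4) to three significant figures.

V_out ≈ 1.10 V

Stage 2 presents R3+R4 = 5458 Ω as a load on stage 1's tap.
Stage 1's lower leg becomes R2‖(R3+R4) = 211.5 Ω, so V_mid = 28.2 × 211.5/4471 = 1.334 V.
Stage 2 is itself unloaded: V_out = V_mid × R4/(R3+R4) = 1.334 × 4510/5458 = 1.10 V.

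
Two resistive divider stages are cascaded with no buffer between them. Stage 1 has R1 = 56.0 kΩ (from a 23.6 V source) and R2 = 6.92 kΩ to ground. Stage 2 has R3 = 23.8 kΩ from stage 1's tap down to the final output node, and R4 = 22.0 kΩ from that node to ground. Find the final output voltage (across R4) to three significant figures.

V_out ≈ 1.10 V

Stage 2 presents R3+R4 = 45.80 kΩ as a load on stage 1's tap.
Stage 1's lower leg becomes R2‖(R3+R4) = 6.012 kΩ, so V_mid = 23.6 × 6.012/62.01 = 2.288 V.
Stage 2 is itself unloaded: V_out = V_mid × R4/(R3+R4) = 2.288 × 22.0/45.80 = 1.10 V.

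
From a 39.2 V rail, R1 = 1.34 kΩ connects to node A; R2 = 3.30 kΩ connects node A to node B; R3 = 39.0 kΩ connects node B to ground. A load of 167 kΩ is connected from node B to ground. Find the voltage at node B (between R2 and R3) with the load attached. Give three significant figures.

At node B, R3 is in parallel with the load: R3‖R_L = 31.62 kΩ.
Below node A the resistance is R2 + (R3‖R_L) = 34.92 kΩ, so V_A = 39.2 × 34.92/36.26 = 37.75 V.
Then V_B = V_A × (R3‖R_L)/(R2 + R3‖R_L) = 37.75 × 31.62/34.92 = 34.2 V.

V ≈ 34.2 V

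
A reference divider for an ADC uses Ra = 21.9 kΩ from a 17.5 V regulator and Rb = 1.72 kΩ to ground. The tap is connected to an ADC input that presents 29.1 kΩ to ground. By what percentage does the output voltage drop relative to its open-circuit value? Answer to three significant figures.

The divider's output (Thévenin) resistance is Ra‖Rb = 1.595 kΩ.
Fractional drop under load = R_th/(R_th + R_L) = 1.595 / (1.595 + 29.1) = 0.05196.
So the output falls by 5.20 %.

5.20 %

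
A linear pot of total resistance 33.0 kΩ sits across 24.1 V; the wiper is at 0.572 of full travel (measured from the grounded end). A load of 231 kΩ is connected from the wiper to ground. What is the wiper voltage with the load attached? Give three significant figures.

The wiper splits the pot into (1−α)R = 14.12 kΩ above and αR = 18.88 kΩ below.
Lower section ‖ load = 17.45 kΩ.
V_wiper = 24.1 × 17.45/(14.12 + 17.45) = 13.3 V.

V ≈ 13.3 V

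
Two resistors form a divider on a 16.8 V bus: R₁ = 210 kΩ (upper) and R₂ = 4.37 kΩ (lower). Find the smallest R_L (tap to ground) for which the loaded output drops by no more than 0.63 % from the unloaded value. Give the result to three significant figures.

R_L(min) ≈ 675 kΩ

Output resistance R_th = R₁‖R₂ = (210 × 4.37)/214.4 = 4.281 kΩ.
The fractional drop is R_th/(R_th + R_L); requiring this ≤ 0.00630 gives R_L ≥ R_th(1/0.00630 − 1) = 4.281 × 157.7 = 675 kΩ.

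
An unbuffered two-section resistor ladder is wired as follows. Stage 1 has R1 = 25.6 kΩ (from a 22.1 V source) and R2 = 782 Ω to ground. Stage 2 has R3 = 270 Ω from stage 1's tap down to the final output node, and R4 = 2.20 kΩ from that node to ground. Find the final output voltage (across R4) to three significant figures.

V_out ≈ 0.446 V

Stage 2 presents R3+R4 = 2470 Ω as a load on stage 1's tap.
Stage 1's lower leg becomes R2‖(R3+R4) = 594.0 Ω, so V_mid = 22.1 × 594.0/26190 = 0.5011 V.
Stage 2 is itself unloaded: V_out = V_mid × R4/(R3+R4) = 0.5011 × 2200/2470 = 0.446 V.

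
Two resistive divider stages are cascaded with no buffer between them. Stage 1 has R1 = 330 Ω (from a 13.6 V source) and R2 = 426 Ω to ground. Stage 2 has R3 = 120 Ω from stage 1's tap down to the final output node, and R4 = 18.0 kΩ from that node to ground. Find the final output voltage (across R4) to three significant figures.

V_out ≈ 7.54 V

Stage 2 presents R3+R4 = 18120 Ω as a load on stage 1's tap.
Stage 1's lower leg becomes R2‖(R3+R4) = 416.2 Ω, so V_mid = 13.6 × 416.2/746.2 = 7.586 V.
Stage 2 is itself unloaded: V_out = V_mid × R4/(R3+R4) = 7.586 × 18000/18120 = 7.54 V.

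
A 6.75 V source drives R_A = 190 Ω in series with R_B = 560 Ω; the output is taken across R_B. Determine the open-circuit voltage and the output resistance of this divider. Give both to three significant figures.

V_th = 5.04 V, R_th = 142 Ω

V_th is the open-circuit tap voltage: 6.75 × 560/(190 + 560) = 5.04 V.
With the supply zeroed, R_A and R_B appear in parallel from the tap: R_th = R_A‖R_B = (190 × 560)/750.0 = 142 Ω.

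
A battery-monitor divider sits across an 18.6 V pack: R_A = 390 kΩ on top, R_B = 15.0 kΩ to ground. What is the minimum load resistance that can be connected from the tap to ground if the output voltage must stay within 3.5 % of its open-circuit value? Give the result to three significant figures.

Output resistance R_th = R_A‖R_B = (390 × 15.0)/405.0 = 14.44 kΩ.
The fractional drop is R_th/(R_th + R_L); requiring this ≤ 0.0350 gives R_L ≥ R_th(1/0.0350 − 1) = 14.44 × 27.57 = 398 kΩ.

R_L(min) ≈ 398 kΩ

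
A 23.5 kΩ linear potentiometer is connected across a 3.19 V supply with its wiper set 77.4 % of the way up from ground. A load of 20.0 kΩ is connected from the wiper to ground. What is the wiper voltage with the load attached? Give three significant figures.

V ≈ 2.05 V

The wiper splits the pot into (1−α)R = 5.311 kΩ above and αR = 18.19 kΩ below.
Lower section ‖ load = 9.526 kΩ.
V_wiper = 3.19 × 9.526/(5.311 + 9.526) = 2.05 V.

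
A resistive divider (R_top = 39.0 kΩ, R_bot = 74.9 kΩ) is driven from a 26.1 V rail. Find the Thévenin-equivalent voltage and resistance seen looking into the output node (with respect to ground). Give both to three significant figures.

V_th = 17.2 V, R_th = 25.6 kΩ

V_th is the open-circuit tap voltage: 26.1 × 74.9/(39.0 + 74.9) = 17.2 V.
With the supply zeroed, R_top and R_bot appear in parallel from the tap: R_th = R_top‖R_bot = (39.0 × 74.9)/113.9 = 25.6 kΩ.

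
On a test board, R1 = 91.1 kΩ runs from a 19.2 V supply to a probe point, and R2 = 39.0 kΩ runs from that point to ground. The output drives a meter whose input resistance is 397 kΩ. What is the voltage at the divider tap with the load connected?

V_out ≈ 5.39 V

The load sits in parallel with R2: R2‖R_L = (39.0 × 397) / (39.0 + 397) = 35.51 kΩ.
V_out = 19.2 × 35.51 / (91.1 + 35.51) = 19.2 × 35.51/126.6 = 5.39 V.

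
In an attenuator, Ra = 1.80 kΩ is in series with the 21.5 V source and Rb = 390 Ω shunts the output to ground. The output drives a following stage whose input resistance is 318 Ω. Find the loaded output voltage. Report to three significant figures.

The load sits in parallel with Rb: Rb‖R_L = (390 × 318) / (390 + 318) = 175.2 Ω.
V_out = 21.5 × 175.2 / (1800 + 175.2) = 21.5 × 175.2/1975 = 1.91 V.

V_out ≈ 1.91 V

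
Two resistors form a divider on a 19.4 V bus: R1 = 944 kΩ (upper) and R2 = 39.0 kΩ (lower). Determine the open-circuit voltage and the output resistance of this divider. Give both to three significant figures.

V_th = 0.770 V, R_th = 37.5 kΩ

V_th is the open-circuit tap voltage: 19.4 × 39.0/(944 + 39.0) = 0.770 V.
With the supply zeroed, R1 and R2 appear in parallel from the tap: R_th = R1‖R2 = (944 × 39.0)/983.0 = 37.5 kΩ.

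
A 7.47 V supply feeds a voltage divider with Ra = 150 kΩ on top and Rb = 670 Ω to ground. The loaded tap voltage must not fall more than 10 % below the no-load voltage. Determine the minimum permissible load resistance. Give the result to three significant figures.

Output resistance R_th = Ra‖Rb = (150000 × 670)/150700 = 667.0 Ω.
The fractional drop is R_th/(R_th + R_L); requiring this ≤ 0.100 gives R_L ≥ R_th(1/0.100 − 1) = 667.0 × 9.000 = 6.00 kΩ.

R_L(min) ≈ 6.00 kΩ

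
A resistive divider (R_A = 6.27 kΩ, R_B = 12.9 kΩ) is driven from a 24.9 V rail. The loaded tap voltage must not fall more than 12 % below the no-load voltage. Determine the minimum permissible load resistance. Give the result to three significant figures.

R_L(min) ≈ 30.9 kΩ

Output resistance R_th = R_A‖R_B = (6.27 × 12.9)/19.17 = 4.219 kΩ.
The fractional drop is R_th/(R_th + R_L); requiring this ≤ 0.120 gives R_L ≥ R_th(1/0.120 − 1) = 4.219 × 7.333 = 30.9 kΩ.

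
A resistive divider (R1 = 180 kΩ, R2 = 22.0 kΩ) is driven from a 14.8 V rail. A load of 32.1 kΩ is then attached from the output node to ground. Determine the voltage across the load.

V_out ≈ 1.00 V

The load sits in parallel with R2: R2‖R_L = (22.0 × 32.1) / (22.0 + 32.1) = 13.05 kΩ.
V_out = 14.8 × 13.05 / (180 + 13.05) = 14.8 × 13.05/193.1 = 1.00 V.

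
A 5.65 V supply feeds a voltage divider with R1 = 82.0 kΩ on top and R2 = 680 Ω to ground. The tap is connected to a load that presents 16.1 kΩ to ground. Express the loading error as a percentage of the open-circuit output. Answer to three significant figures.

The divider's output (Thévenin) resistance is R1‖R2 = 674.4 Ω.
Fractional drop under load = R_th/(R_th + R_L) = 674.4 / (674.4 + 16100) = 0.04020.
So the output falls by 4.02 %.

4.02 %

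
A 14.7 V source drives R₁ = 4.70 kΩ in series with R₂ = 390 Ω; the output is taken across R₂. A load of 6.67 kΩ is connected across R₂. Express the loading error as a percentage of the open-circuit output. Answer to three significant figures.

The divider's output (Thévenin) resistance is R₁‖R₂ = 360.1 Ω.
Fractional drop under load = R_th/(R_th + R_L) = 360.1 / (360.1 + 6670) = 0.05123.
So the output falls by 5.12 %.

5.12 %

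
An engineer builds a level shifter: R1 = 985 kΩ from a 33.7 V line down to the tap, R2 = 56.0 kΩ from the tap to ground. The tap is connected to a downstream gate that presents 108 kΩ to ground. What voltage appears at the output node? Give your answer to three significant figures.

V_out ≈ 1.22 V

The load sits in parallel with R2: R2‖R_L = (56.0 × 108) / (56.0 + 108) = 36.88 kΩ.
V_out = 33.7 × 36.88 / (985 + 36.88) = 33.7 × 36.88/1022 = 1.22 V.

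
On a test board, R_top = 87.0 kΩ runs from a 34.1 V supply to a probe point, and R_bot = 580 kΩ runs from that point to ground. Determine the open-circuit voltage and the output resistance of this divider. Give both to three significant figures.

V_th = 29.7 V, R_th = 75.7 kΩ

V_th is the open-circuit tap voltage: 34.1 × 580/(87.0 + 580) = 29.7 V.
With the supply zeroed, R_top and R_bot appear in parallel from the tap: R_th = R_top‖R_bot = (87.0 × 580)/667.0 = 75.7 kΩ.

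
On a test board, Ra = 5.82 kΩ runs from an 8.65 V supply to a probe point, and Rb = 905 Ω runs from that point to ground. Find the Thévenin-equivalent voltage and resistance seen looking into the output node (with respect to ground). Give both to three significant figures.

V_th = 1.16 V, R_th = 783 Ω

V_th is the open-circuit tap voltage: 8.65 × 905/(5820 + 905) = 1.16 V.
With the supply zeroed, Ra and Rb appear in parallel from the tap: R_th = Ra‖Rb = (5820 × 905)/6725 = 783 Ω.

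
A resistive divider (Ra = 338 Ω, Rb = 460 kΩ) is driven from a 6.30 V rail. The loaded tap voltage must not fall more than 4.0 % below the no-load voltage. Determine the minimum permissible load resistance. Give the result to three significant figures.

R_L(min) ≈ 8.11 kΩ

Output resistance R_th = Ra‖Rb = (338 × 460000)/460300 = 337.8 Ω.
The fractional drop is R_th/(R_th + R_L); requiring this ≤ 0.0400 gives R_L ≥ R_th(1/0.0400 − 1) = 337.8 × 24.00 = 8.11 kΩ.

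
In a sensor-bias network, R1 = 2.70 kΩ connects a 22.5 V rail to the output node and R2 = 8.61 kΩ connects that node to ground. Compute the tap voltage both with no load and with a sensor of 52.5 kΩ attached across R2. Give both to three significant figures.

Unloaded: 17.1 V; loaded: 16.5 V

Open-circuit: V = 22.5 × 8.61/(2.70 + 8.61) = 17.1 V.
With the load, R2 becomes R2‖R_L = 7.397 kΩ, so V = 22.5 × 7.397/10.10 = 16.5 V.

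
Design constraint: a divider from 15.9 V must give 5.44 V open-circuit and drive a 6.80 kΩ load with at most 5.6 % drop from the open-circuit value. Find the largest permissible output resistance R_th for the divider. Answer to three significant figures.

Loading drop = R_th/(R_th + R_L) ≤ 0.0560, so R_th ≤ R_L · ε/(1−ε) = 6.80 kΩ × 0.0560/0.9440 = 403 Ω.
(Any R1, R2 with R2/(R1+R2) = 0.342 and R1‖R2 ≤ 403 Ω will meet the spec.)

R_th ≤ 403 Ω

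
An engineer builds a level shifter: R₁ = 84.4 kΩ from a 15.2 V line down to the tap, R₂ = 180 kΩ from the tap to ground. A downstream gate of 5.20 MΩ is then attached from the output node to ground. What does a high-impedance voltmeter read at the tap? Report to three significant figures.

V_out ≈ 10.2 V

The load sits in parallel with R₂: R₂‖R_L = (180 × 5200) / (180 + 5200) = 174.0 kΩ.
V_out = 15.2 × 174.0 / (84.4 + 174.0) = 15.2 × 174.0/258.4 = 10.2 V.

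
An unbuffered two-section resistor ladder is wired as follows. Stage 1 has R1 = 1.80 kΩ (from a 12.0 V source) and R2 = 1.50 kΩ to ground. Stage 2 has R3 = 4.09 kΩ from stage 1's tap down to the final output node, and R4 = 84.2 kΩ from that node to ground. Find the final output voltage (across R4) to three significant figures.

V_out ≈ 5.15 V

Stage 2 presents R3+R4 = 88.29 kΩ as a load on stage 1's tap.
Stage 1's lower leg becomes R2‖(R3+R4) = 1.475 kΩ, so V_mid = 12.0 × 1.475/3.275 = 5.404 V.
Stage 2 is itself unloaded: V_out = V_mid × R4/(R3+R4) = 5.404 × 84.2/88.29 = 5.15 V.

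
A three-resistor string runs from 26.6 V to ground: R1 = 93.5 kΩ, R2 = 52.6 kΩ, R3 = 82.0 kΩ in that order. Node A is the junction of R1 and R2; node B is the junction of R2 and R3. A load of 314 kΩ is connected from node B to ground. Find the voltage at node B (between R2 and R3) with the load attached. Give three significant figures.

At node B, R3 is in parallel with the load: R3‖R_L = 65.02 kΩ.
Below node A the resistance is R2 + (R3‖R_L) = 117.6 kΩ, so V_A = 26.6 × 117.6/211.1 = 14.82 V.
Then V_B = V_A × (R3‖R_L)/(R2 + R3‖R_L) = 14.82 × 65.02/117.6 = 8.19 V.

V ≈ 8.19 V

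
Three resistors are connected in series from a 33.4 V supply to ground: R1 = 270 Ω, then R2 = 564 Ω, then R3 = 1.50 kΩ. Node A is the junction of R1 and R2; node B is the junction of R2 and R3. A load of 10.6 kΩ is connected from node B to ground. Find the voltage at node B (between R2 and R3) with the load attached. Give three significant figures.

V ≈ 20.4 V

At node B, R3 is in parallel with the load: R3‖R_L = 1314 Ω.
Below node A the resistance is R2 + (R3‖R_L) = 1878 Ω, so V_A = 33.4 × 1878/2148 = 29.20 V.
Then V_B = V_A × (R3‖R_L)/(R2 + R3‖R_L) = 29.20 × 1314/1878 = 20.4 V.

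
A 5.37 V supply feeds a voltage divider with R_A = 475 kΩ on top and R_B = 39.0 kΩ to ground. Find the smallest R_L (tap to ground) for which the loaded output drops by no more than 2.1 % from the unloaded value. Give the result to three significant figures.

R_L(min) ≈ 1.68 MΩ

Output resistance R_th = R_A‖R_B = (475 × 39.0)/514.0 = 36.04 kΩ.
The fractional drop is R_th/(R_th + R_L); requiring this ≤ 0.0210 gives R_L ≥ R_th(1/0.0210 − 1) = 36.04 × 46.62 = 1.68 MΩ.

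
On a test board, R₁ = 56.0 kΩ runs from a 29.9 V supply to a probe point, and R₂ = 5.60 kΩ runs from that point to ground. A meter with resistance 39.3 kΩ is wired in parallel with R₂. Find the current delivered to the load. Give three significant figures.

R₂‖R_L = 4.902 kΩ; V_out = 29.9 × 4.902/60.90 = 2.406 V.
I_L = V_out / R_L = 2.406 / 39.3 kΩ = 0.0612 mA.

I_L ≈ 0.0612 mA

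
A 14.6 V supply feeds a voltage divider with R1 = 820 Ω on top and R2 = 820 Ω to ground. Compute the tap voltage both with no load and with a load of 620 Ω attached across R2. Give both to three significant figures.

Unloaded: 7.30 V; loaded: 4.39 V

Open-circuit: V = 14.6 × 820/(820 + 820) = 7.30 V.
With the load, R2 becomes R2‖R_L = 353.1 Ω, so V = 14.6 × 353.1/1173 = 4.39 V.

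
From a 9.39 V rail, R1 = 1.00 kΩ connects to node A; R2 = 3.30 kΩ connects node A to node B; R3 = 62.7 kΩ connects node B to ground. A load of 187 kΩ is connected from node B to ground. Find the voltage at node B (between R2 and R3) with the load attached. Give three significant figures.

V ≈ 8.60 V

At node B, R3 is in parallel with the load: R3‖R_L = 46.96 kΩ.
Below node A the resistance is R2 + (R3‖R_L) = 50.26 kΩ, so V_A = 9.39 × 50.26/51.26 = 9.207 V.
Then V_B = V_A × (R3‖R_L)/(R2 + R3‖R_L) = 9.207 × 46.96/50.26 = 8.60 V.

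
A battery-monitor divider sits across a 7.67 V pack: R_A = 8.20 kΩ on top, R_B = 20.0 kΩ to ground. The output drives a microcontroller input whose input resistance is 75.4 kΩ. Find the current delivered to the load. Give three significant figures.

R_B‖R_L = 15.81 kΩ; V_out = 7.67 × 15.81/24.01 = 5.050 V.
I_L = V_out / R_L = 5.050 / 75.4 kΩ = 0.0670 mA.

I_L ≈ 0.0670 mA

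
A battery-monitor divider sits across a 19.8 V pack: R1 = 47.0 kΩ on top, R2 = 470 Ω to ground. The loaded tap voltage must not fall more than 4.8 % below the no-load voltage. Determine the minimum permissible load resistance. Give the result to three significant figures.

R_L(min) ≈ 9.23 kΩ

Output resistance R_th = R1‖R2 = (47000 × 470)/47470 = 465.3 Ω.
The fractional drop is R_th/(R_th + R_L); requiring this ≤ 0.0480 gives R_L ≥ R_th(1/0.0480 − 1) = 465.3 × 19.83 = 9.23 kΩ.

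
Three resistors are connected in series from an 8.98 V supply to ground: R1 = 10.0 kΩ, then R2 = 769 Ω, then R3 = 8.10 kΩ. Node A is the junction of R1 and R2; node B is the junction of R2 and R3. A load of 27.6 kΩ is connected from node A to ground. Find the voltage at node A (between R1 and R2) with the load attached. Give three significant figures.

V ≈ 3.61 V

Below node A the series string R2+R3 = 8869 Ω sits in parallel with the 27600 Ω load: 6712 Ω.
V_A = 8.98 × 6712/(10000 + 6712) = 3.61 V.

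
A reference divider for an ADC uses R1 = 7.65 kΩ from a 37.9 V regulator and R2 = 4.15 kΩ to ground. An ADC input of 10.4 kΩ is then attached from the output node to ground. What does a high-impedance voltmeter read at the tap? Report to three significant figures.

The load sits in parallel with R2: R2‖R_L = (4.15 × 10.4) / (4.15 + 10.4) = 2.966 kΩ.
V_out = 37.9 × 2.966 / (7.65 + 2.966) = 37.9 × 2.966/10.62 = 10.6 V.

V_out ≈ 10.6 V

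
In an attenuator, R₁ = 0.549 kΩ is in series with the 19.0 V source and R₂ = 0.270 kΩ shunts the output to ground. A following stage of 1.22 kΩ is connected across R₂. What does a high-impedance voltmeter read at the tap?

The load sits in parallel with R₂: R₂‖R_L = (270 × 1220) / (270 + 1220) = 221.1 Ω.
V_out = 19.0 × 221.1 / (549 + 221.1) = 19.0 × 221.1/770.1 = 5.45 V.

V_out ≈ 5.45 V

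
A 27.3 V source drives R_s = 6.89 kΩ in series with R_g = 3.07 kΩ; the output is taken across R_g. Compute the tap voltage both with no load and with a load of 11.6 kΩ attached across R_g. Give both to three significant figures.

Open-circuit: V = 27.3 × 3.07/(6.89 + 3.07) = 8.41 V.
With the load, R_g becomes R_g‖R_L = 2.428 kΩ, so V = 27.3 × 2.428/9.318 = 7.11 V.

Unloaded: 8.41 V; loaded: 7.11 V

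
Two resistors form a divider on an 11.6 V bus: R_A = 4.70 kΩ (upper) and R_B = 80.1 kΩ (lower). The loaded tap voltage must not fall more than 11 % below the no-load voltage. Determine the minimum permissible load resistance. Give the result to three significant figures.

Output resistance R_th = R_A‖R_B = (4.70 × 80.1)/84.80 = 4.440 kΩ.
The fractional drop is R_th/(R_th + R_L); requiring this ≤ 0.110 gives R_L ≥ R_th(1/0.110 − 1) = 4.440 × 8.091 = 35.9 kΩ.

R_L(min) ≈ 35.9 kΩ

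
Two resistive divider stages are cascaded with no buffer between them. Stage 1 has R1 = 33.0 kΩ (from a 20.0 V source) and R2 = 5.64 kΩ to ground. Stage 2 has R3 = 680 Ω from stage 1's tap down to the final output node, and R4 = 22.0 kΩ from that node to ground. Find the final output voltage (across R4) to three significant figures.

V_out ≈ 2.34 V

Stage 2 presents R3+R4 = 22680 Ω as a load on stage 1's tap.
Stage 1's lower leg becomes R2‖(R3+R4) = 4517 Ω, so V_mid = 20.0 × 4517/37520 = 2.408 V.
Stage 2 is itself unloaded: V_out = V_mid × R4/(R3+R4) = 2.408 × 22000/22680 = 2.34 V.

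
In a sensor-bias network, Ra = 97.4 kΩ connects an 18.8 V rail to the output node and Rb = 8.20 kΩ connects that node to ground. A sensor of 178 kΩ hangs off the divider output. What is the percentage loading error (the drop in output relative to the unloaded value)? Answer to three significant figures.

4.08 %

The divider's output (Thévenin) resistance is Ra‖Rb = 7.563 kΩ.
Fractional drop under load = R_th/(R_th + R_L) = 7.563 / (7.563 + 178) = 0.04076.
So the output falls by 4.08 %.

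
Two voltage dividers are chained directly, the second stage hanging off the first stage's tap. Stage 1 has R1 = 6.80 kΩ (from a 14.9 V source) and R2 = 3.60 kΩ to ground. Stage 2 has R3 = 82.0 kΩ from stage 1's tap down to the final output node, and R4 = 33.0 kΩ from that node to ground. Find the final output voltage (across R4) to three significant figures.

V_out ≈ 1.45 V

Stage 2 presents R3+R4 = 115.0 kΩ as a load on stage 1's tap.
Stage 1's lower leg becomes R2‖(R3+R4) = 3.491 kΩ, so V_mid = 14.9 × 3.491/10.29 = 5.054 V.
Stage 2 is itself unloaded: V_out = V_mid × R4/(R3+R4) = 5.054 × 33.0/115.0 = 1.45 V.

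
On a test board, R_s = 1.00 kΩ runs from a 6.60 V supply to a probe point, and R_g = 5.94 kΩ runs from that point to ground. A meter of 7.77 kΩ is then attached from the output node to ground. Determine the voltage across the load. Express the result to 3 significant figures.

V_out ≈ 5.09 V

The load sits in parallel with R_g: R_g‖R_L = (5.94 × 7.77) / (5.94 + 7.77) = 3.366 kΩ.
V_out = 6.60 × 3.366 / (1.00 + 3.366) = 6.60 × 3.366/4.366 = 5.09 V.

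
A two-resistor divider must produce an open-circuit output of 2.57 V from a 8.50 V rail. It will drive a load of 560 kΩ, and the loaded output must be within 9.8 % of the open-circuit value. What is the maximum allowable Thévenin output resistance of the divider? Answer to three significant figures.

Loading drop = R_th/(R_th + R_L) ≤ 0.0980, so R_th ≤ R_L · ε/(1−ε) = 560 kΩ × 0.0980/0.9020 = 60.8 kΩ.

R_th ≤ 60.8 kΩ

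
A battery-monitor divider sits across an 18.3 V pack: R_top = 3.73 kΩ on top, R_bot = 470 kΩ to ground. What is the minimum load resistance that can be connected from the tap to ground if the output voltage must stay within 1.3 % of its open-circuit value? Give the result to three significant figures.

Output resistance R_th = R_top‖R_bot = (3.73 × 470)/473.7 = 3.701 kΩ.
The fractional drop is R_th/(R_th + R_L); requiring this ≤ 0.0130 gives R_L ≥ R_th(1/0.0130 − 1) = 3.701 × 75.92 = 281 kΩ.

R_L(min) ≈ 281 kΩ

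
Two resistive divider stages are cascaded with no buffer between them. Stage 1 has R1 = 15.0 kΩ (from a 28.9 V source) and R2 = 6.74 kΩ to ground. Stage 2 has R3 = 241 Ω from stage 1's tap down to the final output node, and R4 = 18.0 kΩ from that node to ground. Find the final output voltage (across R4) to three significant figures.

Stage 2 presents R3+R4 = 18240 Ω as a load on stage 1's tap.
Stage 1's lower leg becomes R2‖(R3+R4) = 4922 Ω, so V_mid = 28.9 × 4922/19920 = 7.140 V.
Stage 2 is itself unloaded: V_out = V_mid × R4/(R3+R4) = 7.140 × 18000/18240 = 7.05 V.

V_out ≈ 7.05 V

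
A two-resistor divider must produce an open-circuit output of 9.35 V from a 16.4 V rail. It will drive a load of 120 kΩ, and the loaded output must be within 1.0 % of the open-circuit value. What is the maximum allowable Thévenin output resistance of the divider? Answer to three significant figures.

Loading drop = R_th/(R_th + R_L) ≤ 0.0100, so R_th ≤ R_L · ε/(1−ε) = 120 kΩ × 0.0100/0.9900 = 1.21 kΩ.
(Any R1, R2 with R2/(R1+R2) = 0.570 and R1‖R2 ≤ 1.21 kΩ will meet the spec.)

R_th ≤ 1.21 kΩ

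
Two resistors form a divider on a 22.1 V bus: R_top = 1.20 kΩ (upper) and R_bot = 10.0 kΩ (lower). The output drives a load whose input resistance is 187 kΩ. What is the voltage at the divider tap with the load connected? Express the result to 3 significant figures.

V_out ≈ 19.6 V

The load sits in parallel with R_bot: R_bot‖R_L = (10.0 × 187) / (10.0 + 187) = 9.492 kΩ.
V_out = 22.1 × 9.492 / (1.20 + 9.492) = 22.1 × 9.492/10.69 = 19.6 V.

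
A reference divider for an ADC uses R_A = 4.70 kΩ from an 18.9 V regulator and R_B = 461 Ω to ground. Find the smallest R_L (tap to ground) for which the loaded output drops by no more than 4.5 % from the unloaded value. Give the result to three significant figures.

R_L(min) ≈ 8.91 kΩ

Output resistance R_th = R_A‖R_B = (4700 × 461)/5161 = 419.8 Ω.
The fractional drop is R_th/(R_th + R_L); requiring this ≤ 0.0450 gives R_L ≥ R_th(1/0.0450 − 1) = 419.8 × 21.22 = 8.91 kΩ.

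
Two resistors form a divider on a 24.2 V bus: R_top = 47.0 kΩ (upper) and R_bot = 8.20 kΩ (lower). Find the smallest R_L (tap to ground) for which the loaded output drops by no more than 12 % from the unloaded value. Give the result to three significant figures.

Output resistance R_th = R_top‖R_bot = (47.0 × 8.20)/55.20 = 6.982 kΩ.
The fractional drop is R_th/(R_th + R_L); requiring this ≤ 0.120 gives R_L ≥ R_th(1/0.120 − 1) = 6.982 × 7.333 = 51.2 kΩ.

R_L(min) ≈ 51.2 kΩ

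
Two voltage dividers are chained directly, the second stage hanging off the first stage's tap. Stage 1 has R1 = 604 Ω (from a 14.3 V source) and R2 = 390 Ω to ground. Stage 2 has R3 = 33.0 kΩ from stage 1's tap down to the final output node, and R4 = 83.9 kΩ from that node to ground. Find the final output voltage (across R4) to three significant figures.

V_out ≈ 4.02 V

Stage 2 presents R3+R4 = 116900 Ω as a load on stage 1's tap.
Stage 1's lower leg becomes R2‖(R3+R4) = 388.7 Ω, so V_mid = 14.3 × 388.7/992.7 = 5.599 V.
Stage 2 is itself unloaded: V_out = V_mid × R4/(R3+R4) = 5.599 × 83900/116900 = 4.02 V.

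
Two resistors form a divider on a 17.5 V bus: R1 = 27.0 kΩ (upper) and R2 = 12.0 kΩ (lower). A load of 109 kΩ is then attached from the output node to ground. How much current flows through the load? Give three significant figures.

R2‖R_L = 10.81 kΩ; V_out = 17.5 × 10.81/37.81 = 5.003 V.
I_L = V_out / R_L = 5.003 / 109 kΩ = 0.0459 mA.

I_L ≈ 0.0459 mA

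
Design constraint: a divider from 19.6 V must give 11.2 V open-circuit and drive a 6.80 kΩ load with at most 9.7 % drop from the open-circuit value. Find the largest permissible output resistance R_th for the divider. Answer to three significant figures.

Loading drop = R_th/(R_th + R_L) ≤ 0.0970, so R_th ≤ R_L · ε/(1−ε) = 6.80 kΩ × 0.0970/0.9030 = 730 Ω.

R_th ≤ 730 Ω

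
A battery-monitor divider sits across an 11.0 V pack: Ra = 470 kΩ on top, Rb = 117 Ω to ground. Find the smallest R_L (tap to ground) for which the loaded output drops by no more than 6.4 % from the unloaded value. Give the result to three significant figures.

Output resistance R_th = Ra‖Rb = (470000 × 117)/470100 = 117.0 Ω.
The fractional drop is R_th/(R_th + R_L); requiring this ≤ 0.0640 gives R_L ≥ R_th(1/0.0640 − 1) = 117.0 × 14.62 = 1.71 kΩ.

R_L(min) ≈ 1.71 kΩ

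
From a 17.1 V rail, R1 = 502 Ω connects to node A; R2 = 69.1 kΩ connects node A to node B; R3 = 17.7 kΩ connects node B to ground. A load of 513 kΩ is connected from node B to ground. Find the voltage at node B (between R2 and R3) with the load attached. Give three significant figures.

At node B, R3 is in parallel with the load: R3‖R_L = 17110 Ω.
Below node A the resistance is R2 + (R3‖R_L) = 86210 Ω, so V_A = 17.1 × 86210/86710 = 17.00 V.
Then V_B = V_A × (R3‖R_L)/(R2 + R3‖R_L) = 17.00 × 17110/86210 = 3.37 V.

V ≈ 3.37 V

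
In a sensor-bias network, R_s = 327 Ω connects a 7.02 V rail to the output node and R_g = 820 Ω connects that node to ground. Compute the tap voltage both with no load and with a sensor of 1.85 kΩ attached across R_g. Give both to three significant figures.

Unloaded: 5.02 V; loaded: 4.46 V

Open-circuit: V = 7.02 × 820/(327 + 820) = 5.02 V.
With the load, R_g becomes R_g‖R_L = 568.2 Ω, so V = 7.02 × 568.2/895.2 = 4.46 V.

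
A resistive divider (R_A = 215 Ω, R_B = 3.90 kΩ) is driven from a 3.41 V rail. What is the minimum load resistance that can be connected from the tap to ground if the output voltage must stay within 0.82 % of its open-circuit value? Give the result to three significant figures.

Output resistance R_th = R_A‖R_B = (215 × 3900)/4115 = 203.8 Ω.
The fractional drop is R_th/(R_th + R_L); requiring this ≤ 0.00820 gives R_L ≥ R_th(1/0.00820 − 1) = 203.8 × 121.0 = 24.6 kΩ.

R_L(min) ≈ 24.6 kΩ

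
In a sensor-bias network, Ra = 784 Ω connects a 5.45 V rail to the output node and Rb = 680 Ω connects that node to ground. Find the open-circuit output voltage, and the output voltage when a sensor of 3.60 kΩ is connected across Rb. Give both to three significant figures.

Open-circuit: V = 5.45 × 680/(784 + 680) = 2.53 V.
With the load, Rb becomes Rb‖R_L = 572.0 Ω, so V = 5.45 × 572.0/1356 = 2.30 V.

Unloaded: 2.53 V; loaded: 2.30 V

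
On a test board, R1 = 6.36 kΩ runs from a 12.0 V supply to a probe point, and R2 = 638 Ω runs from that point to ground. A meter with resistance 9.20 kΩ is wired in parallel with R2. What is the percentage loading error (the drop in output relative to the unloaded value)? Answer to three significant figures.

5.93 %

The divider's output (Thévenin) resistance is R1‖R2 = 579.8 Ω.
Fractional drop under load = R_th/(R_th + R_L) = 579.8 / (579.8 + 9200) = 0.05929.
So the output falls by 5.93 %.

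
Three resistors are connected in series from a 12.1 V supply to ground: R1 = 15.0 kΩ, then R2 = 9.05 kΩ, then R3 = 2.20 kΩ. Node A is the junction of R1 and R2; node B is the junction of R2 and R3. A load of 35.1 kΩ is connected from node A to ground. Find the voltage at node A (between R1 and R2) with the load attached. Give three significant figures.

Below node A the series string R2+R3 = 11.25 kΩ sits in parallel with the 35.1 kΩ load: 8.519 kΩ.
V_A = 12.1 × 8.519/(15.0 + 8.519) = 4.38 V.

V ≈ 4.38 V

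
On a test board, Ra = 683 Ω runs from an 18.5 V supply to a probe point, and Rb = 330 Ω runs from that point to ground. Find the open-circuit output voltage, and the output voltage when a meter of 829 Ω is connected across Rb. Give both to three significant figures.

Unloaded: 6.03 V; loaded: 4.75 V

Open-circuit: V = 18.5 × 330/(683 + 330) = 6.03 V.
With the load, Rb becomes Rb‖R_L = 236.0 Ω, so V = 18.5 × 236.0/919.0 = 4.75 V.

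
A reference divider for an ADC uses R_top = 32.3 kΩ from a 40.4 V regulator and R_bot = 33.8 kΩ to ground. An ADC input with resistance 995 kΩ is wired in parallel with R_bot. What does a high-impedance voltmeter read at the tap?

V_out ≈ 20.3 V

The load sits in parallel with R_bot: R_bot‖R_L = (33.8 × 995) / (33.8 + 995) = 32.69 kΩ.
V_out = 40.4 × 32.69 / (32.3 + 32.69) = 40.4 × 32.69/64.99 = 20.3 V.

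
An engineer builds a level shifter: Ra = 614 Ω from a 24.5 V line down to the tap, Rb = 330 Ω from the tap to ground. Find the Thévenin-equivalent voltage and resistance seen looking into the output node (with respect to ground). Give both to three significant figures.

V_th = 8.56 V, R_th = 215 Ω

V_th is the open-circuit tap voltage: 24.5 × 330/(614 + 330) = 8.56 V.
With the supply zeroed, Ra and Rb appear in parallel from the tap: R_th = Ra‖Rb = (614 × 330)/944.0 = 215 Ω.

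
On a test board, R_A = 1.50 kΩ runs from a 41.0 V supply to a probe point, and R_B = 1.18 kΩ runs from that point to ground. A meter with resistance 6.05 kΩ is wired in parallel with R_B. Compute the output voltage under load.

V_out ≈ 16.3 V

The load sits in parallel with R_B: R_B‖R_L = (1.18 × 6.05) / (1.18 + 6.05) = 0.9874 kΩ.
V_out = 41.0 × 0.9874 / (1.50 + 0.9874) = 41.0 × 0.9874/2.487 = 16.3 V.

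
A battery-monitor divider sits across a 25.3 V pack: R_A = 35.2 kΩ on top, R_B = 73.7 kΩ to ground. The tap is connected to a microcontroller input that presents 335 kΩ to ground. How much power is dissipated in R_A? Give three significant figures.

P ≈ 2.46 mW

Total resistance from the source is R_A + (R_B‖R_L) = 95.61 kΩ, so I = 25.3/95.61 kΩ = 0.2646 mA.
P = I²·R_A = (0.2646 mA)² × 35.2 kΩ = 2.46 mW.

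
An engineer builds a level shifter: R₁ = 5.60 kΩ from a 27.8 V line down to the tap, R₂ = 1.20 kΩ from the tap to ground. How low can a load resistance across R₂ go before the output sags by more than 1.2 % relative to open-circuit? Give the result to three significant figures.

R_L(min) ≈ 81.4 kΩ

Output resistance R_th = R₁‖R₂ = (5600 × 1200)/6800 = 988.2 Ω.
The fractional drop is R_th/(R_th + R_L); requiring this ≤ 0.0120 gives R_L ≥ R_th(1/0.0120 − 1) = 988.2 × 82.33 = 81.4 kΩ.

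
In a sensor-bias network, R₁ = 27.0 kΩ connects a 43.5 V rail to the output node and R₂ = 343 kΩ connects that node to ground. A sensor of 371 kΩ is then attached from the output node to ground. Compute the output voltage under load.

The load sits in parallel with R₂: R₂‖R_L = (343 × 371) / (343 + 371) = 178.2 kΩ.
V_out = 43.5 × 178.2 / (27.0 + 178.2) = 43.5 × 178.2/205.2 = 37.8 V.
(Unloaded it would have been 40.3 V.)

V_out ≈ 37.8 V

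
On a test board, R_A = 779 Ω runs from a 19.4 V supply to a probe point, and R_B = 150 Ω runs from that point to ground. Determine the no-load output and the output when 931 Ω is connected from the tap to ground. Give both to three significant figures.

Unloaded: 3.13 V; loaded: 2.76 V

Open-circuit: V = 19.4 × 150/(779 + 150) = 3.13 V.
With the load, R_B becomes R_B‖R_L = 129.2 Ω, so V = 19.4 × 129.2/908.2 = 2.76 V.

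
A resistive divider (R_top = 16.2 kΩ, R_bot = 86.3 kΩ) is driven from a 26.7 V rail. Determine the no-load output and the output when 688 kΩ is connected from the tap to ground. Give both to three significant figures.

Unloaded: 22.5 V; loaded: 22.0 V

Open-circuit: V = 26.7 × 86.3/(16.2 + 86.3) = 22.5 V.
With the load, R_bot becomes R_bot‖R_L = 76.68 kΩ, so V = 26.7 × 76.68/92.88 = 22.0 V.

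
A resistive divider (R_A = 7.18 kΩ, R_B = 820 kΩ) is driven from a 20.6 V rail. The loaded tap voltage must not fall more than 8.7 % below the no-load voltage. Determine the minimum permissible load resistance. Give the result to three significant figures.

R_L(min) ≈ 74.7 kΩ

Output resistance R_th = R_A‖R_B = (7.18 × 820)/827.2 = 7.118 kΩ.
The fractional drop is R_th/(R_th + R_L); requiring this ≤ 0.0870 gives R_L ≥ R_th(1/0.0870 − 1) = 7.118 × 10.49 = 74.7 kΩ.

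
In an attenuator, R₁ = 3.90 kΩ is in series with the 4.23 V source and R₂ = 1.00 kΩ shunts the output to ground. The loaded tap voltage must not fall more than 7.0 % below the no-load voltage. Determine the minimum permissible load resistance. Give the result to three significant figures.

R_L(min) ≈ 10.6 kΩ

Output resistance R_th = R₁‖R₂ = (3900 × 1000)/4900 = 795.9 Ω.
The fractional drop is R_th/(R_th + R_L); requiring this ≤ 0.0700 gives R_L ≥ R_th(1/0.0700 − 1) = 795.9 × 13.29 = 10.6 kΩ.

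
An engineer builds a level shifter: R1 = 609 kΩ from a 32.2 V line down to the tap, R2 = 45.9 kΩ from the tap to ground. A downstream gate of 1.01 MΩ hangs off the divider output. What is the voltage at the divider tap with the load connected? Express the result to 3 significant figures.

V_out ≈ 2.17 V

The load sits in parallel with R2: R2‖R_L = (45.9 × 1010) / (45.9 + 1010) = 43.90 kΩ.
V_out = 32.2 × 43.90 / (609 + 43.90) = 32.2 × 43.90/652.9 = 2.17 V.
(Unloaded it would have been 2.26 V.)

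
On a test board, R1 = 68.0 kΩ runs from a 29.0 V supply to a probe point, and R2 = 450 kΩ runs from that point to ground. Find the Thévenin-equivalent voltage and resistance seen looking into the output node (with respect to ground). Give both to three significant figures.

V_th is the open-circuit tap voltage: 29.0 × 450/(68.0 + 450) = 25.2 V.
With the supply zeroed, R1 and R2 appear in parallel from the tap: R_th = R1‖R2 = (68.0 × 450)/518.0 = 59.1 kΩ.

V_th = 25.2 V, R_th = 59.1 kΩ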